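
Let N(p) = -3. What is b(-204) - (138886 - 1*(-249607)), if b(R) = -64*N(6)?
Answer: -388301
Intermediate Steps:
b(R) = 192 (b(R) = -64*(-3) = 192)
b(-204) - (138886 - 1*(-249607)) = 192 - (138886 - 1*(-249607)) = 192 - (138886 + 249607) = 192 - 1*388493 = 192 - 388493 = -388301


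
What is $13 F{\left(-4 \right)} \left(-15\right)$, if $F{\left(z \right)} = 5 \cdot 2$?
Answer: $-1950$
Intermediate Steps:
$F{\left(z \right)} = 10$
$13 F{\left(-4 \right)} \left(-15\right) = 13 \cdot 10 \left(-15\right) = 130 \left(-15\right) = -1950$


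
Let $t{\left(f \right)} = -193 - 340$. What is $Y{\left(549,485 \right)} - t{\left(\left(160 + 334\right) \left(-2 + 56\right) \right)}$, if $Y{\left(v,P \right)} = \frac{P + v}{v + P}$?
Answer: $534$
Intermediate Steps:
$Y{\left(v,P \right)} = 1$ ($Y{\left(v,P \right)} = \frac{P + v}{P + v} = 1$)
$t{\left(f \right)} = -533$ ($t{\left(f \right)} = -193 - 340 = -533$)
$Y{\left(549,485 \right)} - t{\left(\left(160 + 334\right) \left(-2 + 56\right) \right)} = 1 - -533 = 1 + 533 = 534$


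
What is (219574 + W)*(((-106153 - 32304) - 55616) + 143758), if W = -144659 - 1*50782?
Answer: -1214251895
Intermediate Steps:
W = -195441 (W = -144659 - 50782 = -195441)
(219574 + W)*(((-106153 - 32304) - 55616) + 143758) = (219574 - 195441)*(((-106153 - 32304) - 55616) + 143758) = 24133*((-138457 - 55616) + 143758) = 24133*(-194073 + 143758) = 24133*(-50315) = -1214251895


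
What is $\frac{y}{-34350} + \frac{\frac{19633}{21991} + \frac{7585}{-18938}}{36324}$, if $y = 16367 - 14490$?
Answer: $- \frac{4731273559314989}{86606053467334200} \approx -0.05463$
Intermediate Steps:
$y = 1877$ ($y = 16367 - 14490 = 1877$)
$\frac{y}{-34350} + \frac{\frac{19633}{21991} + \frac{7585}{-18938}}{36324} = \frac{1877}{-34350} + \frac{\frac{19633}{21991} + \frac{7585}{-18938}}{36324} = 1877 \left(- \frac{1}{34350}\right) + \left(19633 \cdot \frac{1}{21991} + 7585 \left(- \frac{1}{18938}\right)\right) \frac{1}{36324} = - \frac{1877}{34350} + \left(\frac{19633}{21991} - \frac{7585}{18938}\right) \frac{1}{36324} = - \frac{1877}{34350} + \frac{205008019}{416465558} \cdot \frac{1}{36324} = - \frac{1877}{34350} + \frac{205008019}{15127694928792} = - \frac{4731273559314989}{86606053467334200}$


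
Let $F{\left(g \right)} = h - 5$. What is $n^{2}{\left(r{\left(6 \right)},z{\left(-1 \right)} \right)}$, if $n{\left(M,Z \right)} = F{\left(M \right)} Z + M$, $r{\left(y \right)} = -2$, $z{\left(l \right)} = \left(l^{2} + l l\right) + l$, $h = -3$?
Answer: $100$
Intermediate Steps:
$z{\left(l \right)} = l + 2 l^{2}$ ($z{\left(l \right)} = \left(l^{2} + l^{2}\right) + l = 2 l^{2} + l = l + 2 l^{2}$)
$F{\left(g \right)} = -8$ ($F{\left(g \right)} = -3 - 5 = -8$)
$n{\left(M,Z \right)} = M - 8 Z$ ($n{\left(M,Z \right)} = - 8 Z + M = M - 8 Z$)
$n^{2}{\left(r{\left(6 \right)},z{\left(-1 \right)} \right)} = \left(-2 - 8 \left(- (1 + 2 \left(-1\right))\right)\right)^{2} = \left(-2 - 8 \left(- (1 - 2)\right)\right)^{2} = \left(-2 - 8 \left(\left(-1\right) \left(-1\right)\right)\right)^{2} = \left(-2 - 8\right)^{2} = \left(-10\right)^{2} = 100$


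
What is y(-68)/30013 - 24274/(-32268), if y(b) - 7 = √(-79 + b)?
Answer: 364380719/484229742 + 7*I*√3/30013 ≈ 0.7525 + 0.00040397*I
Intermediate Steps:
y(b) = 7 + √(-79 + b)
y(-68)/30013 - 24274/(-32268) = (7 + √(-79 - 68))/30013 - 24274/(-32268) = (7 + √(-147))*(1/30013) - 24274*(-1/32268) = (7 + 7*I*√3)*(1/30013) + 12137/16134 = (7/30013 + 7*I*√3/30013) + 12137/16134 = 364380719/484229742 + 7*I*√3/30013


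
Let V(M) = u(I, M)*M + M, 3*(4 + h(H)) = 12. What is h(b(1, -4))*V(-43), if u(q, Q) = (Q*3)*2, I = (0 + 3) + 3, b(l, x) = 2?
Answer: 0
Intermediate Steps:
I = 6 (I = 3 + 3 = 6)
h(H) = 0 (h(H) = -4 + (⅓)*12 = -4 + 4 = 0)
u(q, Q) = 6*Q (u(q, Q) = (3*Q)*2 = 6*Q)
V(M) = M + 6*M² (V(M) = (6*M)*M + M = 6*M² + M = M + 6*M²)
h(b(1, -4))*V(-43) = 0*(-43*(1 + 6*(-43))) = 0*(-43*(1 - 258)) = 0*(-43*(-257)) = 0*11051 = 0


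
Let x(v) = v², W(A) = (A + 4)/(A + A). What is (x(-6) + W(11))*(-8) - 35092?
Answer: -389240/11 ≈ -35385.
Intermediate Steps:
W(A) = (4 + A)/(2*A) (W(A) = (4 + A)/((2*A)) = (4 + A)*(1/(2*A)) = (4 + A)/(2*A))
(x(-6) + W(11))*(-8) - 35092 = ((-6)² + (½)*(4 + 11)/11)*(-8) - 35092 = (36 + (½)*(1/11)*15)*(-8) - 35092 = (36 + 15/22)*(-8) - 35092 = (807/22)*(-8) - 35092 = -3228/11 - 35092 = -389240/11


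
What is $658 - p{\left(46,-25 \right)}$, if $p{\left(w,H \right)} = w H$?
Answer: $1808$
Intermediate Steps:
$p{\left(w,H \right)} = H w$
$658 - p{\left(46,-25 \right)} = 658 - \left(-25\right) 46 = 658 - -1150 = 658 + 1150 = 1808$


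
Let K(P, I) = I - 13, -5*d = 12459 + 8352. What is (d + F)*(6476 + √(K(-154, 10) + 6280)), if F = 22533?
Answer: 594846504/5 + 91854*√6277/5 ≈ 1.2042e+8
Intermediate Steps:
d = -20811/5 (d = -(12459 + 8352)/5 = -⅕*20811 = -20811/5 ≈ -4162.2)
K(P, I) = -13 + I
(d + F)*(6476 + √(K(-154, 10) + 6280)) = (-20811/5 + 22533)*(6476 + √((-13 + 10) + 6280)) = 91854*(6476 + √(-3 + 6280))/5 = 91854*(6476 + √6277)/5 = 594846504/5 + 91854*√6277/5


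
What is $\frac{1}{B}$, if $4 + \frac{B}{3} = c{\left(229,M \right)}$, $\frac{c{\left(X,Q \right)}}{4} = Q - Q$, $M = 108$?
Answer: $- \frac{1}{12} \approx -0.083333$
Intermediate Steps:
$c{\left(X,Q \right)} = 0$ ($c{\left(X,Q \right)} = 4 \left(Q - Q\right) = 4 \cdot 0 = 0$)
$B = -12$ ($B = -12 + 3 \cdot 0 = -12 + 0 = -12$)
$\frac{1}{B} = \frac{1}{-12} = - \frac{1}{12}$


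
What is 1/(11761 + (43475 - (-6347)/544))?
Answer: 544/30054731 ≈ 1.8100e-5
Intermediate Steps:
1/(11761 + (43475 - (-6347)/544)) = 1/(11761 + (43475 - 1*(-6347/544))) = 1/(11761 + (43475 + 6347/544)) = 1/(11761 + 23656747/544) = 1/(30054731/544) = 544/30054731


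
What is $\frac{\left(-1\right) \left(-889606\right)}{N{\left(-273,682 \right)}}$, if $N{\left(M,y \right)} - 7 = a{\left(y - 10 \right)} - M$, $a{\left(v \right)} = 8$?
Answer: $\frac{444803}{144} \approx 3088.9$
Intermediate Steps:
$N{\left(M,y \right)} = 15 - M$ ($N{\left(M,y \right)} = 7 - \left(-8 + M\right) = 15 - M$)
$\frac{\left(-1\right) \left(-889606\right)}{N{\left(-273,682 \right)}} = \frac{\left(-1\right) \left(-889606\right)}{15 - -273} = \frac{889606}{15 + 273} = \frac{889606}{288} = 889606 \cdot \frac{1}{288} = \frac{444803}{144}$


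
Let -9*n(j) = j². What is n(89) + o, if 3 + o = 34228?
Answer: 300104/9 ≈ 33345.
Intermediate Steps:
o = 34225 (o = -3 + 34228 = 34225)
n(j) = -j²/9
n(89) + o = -⅑*89² + 34225 = -⅑*7921 + 34225 = -7921/9 + 34225 = 300104/9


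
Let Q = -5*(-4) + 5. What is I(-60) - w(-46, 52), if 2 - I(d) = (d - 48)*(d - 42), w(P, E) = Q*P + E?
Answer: -9916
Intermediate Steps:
Q = 25 (Q = 20 + 5 = 25)
w(P, E) = E + 25*P (w(P, E) = 25*P + E = E + 25*P)
I(d) = 2 - (-48 + d)*(-42 + d) (I(d) = 2 - (d - 48)*(d - 42) = 2 - (-48 + d)*(-42 + d))
I(-60) - w(-46, 52) = (-2014 - 1*(-60)² + 90*(-60)) - (52 + 25*(-46)) = (-2014 - 1*3600 - 5400) - (52 - 1150) = (-2014 - 3600 - 5400) - 1*(-1098) = -11014 + 1098 = -9916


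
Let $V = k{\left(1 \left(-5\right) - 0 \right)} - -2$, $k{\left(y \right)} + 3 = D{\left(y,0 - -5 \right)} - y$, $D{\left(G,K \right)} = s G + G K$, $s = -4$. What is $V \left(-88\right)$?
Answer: $88$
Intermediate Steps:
$D{\left(G,K \right)} = - 4 G + G K$
$k{\left(y \right)} = -3$ ($k{\left(y \right)} = -3 - \left(y - y \left(-4 + \left(0 - -5\right)\right)\right) = -3 - \left(y - y \left(-4 + \left(0 + 5\right)\right)\right) = -3 - \left(y - y \left(-4 + 5\right)\right) = -3 - \left(y - y 1\right) = -3 + \left(y - y\right) = -3 + 0 = -3$)
$V = -1$ ($V = -3 - -2 = -3 + 2 = -1$)
$V \left(-88\right) = \left(-1\right) \left(-88\right) = 88$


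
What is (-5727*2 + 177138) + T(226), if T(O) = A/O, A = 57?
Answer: 37444641/226 ≈ 1.6568e+5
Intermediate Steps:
T(O) = 57/O
(-5727*2 + 177138) + T(226) = (-5727*2 + 177138) + 57/226 = (-11454 + 177138) + 57*(1/226) = 165684 + 57/226 = 37444641/226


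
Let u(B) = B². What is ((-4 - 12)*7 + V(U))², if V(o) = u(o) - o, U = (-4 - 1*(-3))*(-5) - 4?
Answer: 12544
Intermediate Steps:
U = 1 (U = (-4 + 3)*(-5) - 4 = -1*(-5) - 4 = 5 - 4 = 1)
V(o) = o² - o
((-4 - 12)*7 + V(U))² = ((-4 - 12)*7 + 1*(-1 + 1))² = (-16*7 + 1*0)² = (-112 + 0)² = (-112)² = 12544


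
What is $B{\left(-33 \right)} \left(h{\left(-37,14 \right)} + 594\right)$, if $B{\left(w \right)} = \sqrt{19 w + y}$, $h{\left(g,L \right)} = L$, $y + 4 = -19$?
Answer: $3040 i \sqrt{26} \approx 15501.0 i$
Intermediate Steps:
$y = -23$ ($y = -4 - 19 = -23$)
$B{\left(w \right)} = \sqrt{-23 + 19 w}$ ($B{\left(w \right)} = \sqrt{19 w - 23} = \sqrt{-23 + 19 w}$)
$B{\left(-33 \right)} \left(h{\left(-37,14 \right)} + 594\right) = \sqrt{-23 + 19 \left(-33\right)} \left(14 + 594\right) = \sqrt{-23 - 627} \cdot 608 = \sqrt{-650} \cdot 608 = 5 i \sqrt{26} \cdot 608 = 3040 i \sqrt{26}$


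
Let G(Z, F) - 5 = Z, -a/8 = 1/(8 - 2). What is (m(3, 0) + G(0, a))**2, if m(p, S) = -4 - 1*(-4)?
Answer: 25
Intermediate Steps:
m(p, S) = 0 (m(p, S) = -4 + 4 = 0)
a = -4/3 (a = -8/(8 - 2) = -8/6 = -8*1/6 = -4/3 ≈ -1.3333)
G(Z, F) = 5 + Z
(m(3, 0) + G(0, a))**2 = (0 + (5 + 0))**2 = (0 + 5)**2 = 5**2 = 25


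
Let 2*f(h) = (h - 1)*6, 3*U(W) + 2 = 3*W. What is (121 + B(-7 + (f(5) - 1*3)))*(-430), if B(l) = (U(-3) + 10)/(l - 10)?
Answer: -620275/12 ≈ -51690.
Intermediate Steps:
U(W) = -2/3 + W (U(W) = -2/3 + (3*W)/3 = -2/3 + W)
f(h) = -3 + 3*h (f(h) = ((h - 1)*6)/2 = ((-1 + h)*6)/2 = (-6 + 6*h)/2 = -3 + 3*h)
B(l) = 19/(3*(-10 + l)) (B(l) = ((-2/3 - 3) + 10)/(l - 10) = (-11/3 + 10)/(-10 + l) = 19/(3*(-10 + l)))
(121 + B(-7 + (f(5) - 1*3)))*(-430) = (121 + 19/(3*(-10 + (-7 + ((-3 + 3*5) - 1*3)))))*(-430) = (121 + 19/(3*(-10 + (-7 + ((-3 + 15) - 3)))))*(-430) = (121 + 19/(3*(-10 + (-7 + (12 - 3)))))*(-430) = (121 + 19/(3*(-10 + (-7 + 9))))*(-430) = (121 + 19/(3*(-10 + 2)))*(-430) = (121 + (19/3)/(-8))*(-430) = (121 + (19/3)*(-1/8))*(-430) = (121 - 19/24)*(-430) = (2885/24)*(-430) = -620275/12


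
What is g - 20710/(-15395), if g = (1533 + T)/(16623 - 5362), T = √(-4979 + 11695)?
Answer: 51363169/34672619 + 2*√1679/11261 ≈ 1.4887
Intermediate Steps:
T = 2*√1679 (T = √6716 = 2*√1679 ≈ 81.951)
g = 1533/11261 + 2*√1679/11261 (g = (1533 + 2*√1679)/(16623 - 5362) = (1533 + 2*√1679)/11261 = (1533 + 2*√1679)*(1/11261) = 1533/11261 + 2*√1679/11261 ≈ 0.14341)
g - 20710/(-15395) = (1533/11261 + 2*√1679/11261) - 20710/(-15395) = (1533/11261 + 2*√1679/11261) - 20710*(-1)/15395 = (1533/11261 + 2*√1679/11261) - 1*(-4142/3079) = (1533/11261 + 2*√1679/11261) + 4142/3079 = 51363169/34672619 + 2*√1679/11261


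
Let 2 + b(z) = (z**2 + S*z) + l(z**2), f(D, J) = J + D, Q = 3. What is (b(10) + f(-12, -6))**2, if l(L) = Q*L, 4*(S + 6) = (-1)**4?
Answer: 416025/4 ≈ 1.0401e+5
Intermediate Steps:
f(D, J) = D + J
S = -23/4 (S = -6 + (1/4)*(-1)**4 = -6 + (1/4)*1 = -6 + 1/4 = -23/4 ≈ -5.7500)
l(L) = 3*L
b(z) = -2 + 4*z**2 - 23*z/4 (b(z) = -2 + ((z**2 - 23*z/4) + 3*z**2) = -2 + (4*z**2 - 23*z/4) = -2 + 4*z**2 - 23*z/4)
(b(10) + f(-12, -6))**2 = ((-2 + 4*10**2 - 23/4*10) + (-12 - 6))**2 = ((-2 + 4*100 - 115/2) - 18)**2 = ((-2 + 400 - 115/2) - 18)**2 = (681/2 - 18)**2 = (645/2)**2 = 416025/4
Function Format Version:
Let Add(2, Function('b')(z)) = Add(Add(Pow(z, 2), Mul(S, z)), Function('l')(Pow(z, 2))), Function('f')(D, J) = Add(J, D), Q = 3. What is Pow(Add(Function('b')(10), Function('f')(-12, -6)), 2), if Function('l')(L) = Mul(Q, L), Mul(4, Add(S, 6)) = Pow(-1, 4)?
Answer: Rational(416025, 4) ≈ 1.0401e+5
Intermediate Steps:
Function('f')(D, J) = Add(D, J)
S = Rational(-23, 4) (S = Add(-6, Mul(Rational(1, 4), Pow(-1, 4))) = Add(-6, Mul(Rational(1, 4), 1)) = Add(-6, Rational(1, 4)) = Rational(-23, 4) ≈ -5.7500)
Function('l')(L) = Mul(3, L)
Function('b')(z) = Add(-2, Mul(4, Pow(z, 2)), Mul(Rational(-23, 4), z)) (Function('b')(z) = Add(-2, Add(Add(Pow(z, 2), Mul(Rational(-23, 4), z)), Mul(3, Pow(z, 2)))) = Add(-2, Add(Mul(4, Pow(z, 2)), Mul(Rational(-23, 4), z))) = Add(-2, Mul(4, Pow(z, 2)), Mul(Rational(-23, 4), z)))
Pow(Add(Function('b')(10), Function('f')(-12, -6)), 2) = Pow(Add(Add(-2, Mul(4, Pow(10, 2)), Mul(Rational(-23, 4), 10)), Add(-12, -6)), 2) = Pow(Add(Add(-2, Mul(4, 100), Rational(-115, 2)), -18), 2) = Pow(Add(Add(-2, 400, Rational(-115, 2)), -18), 2) = Pow(Add(Rational(681, 2), -18), 2) = Pow(Rational(645, 2), 2) = Rational(416025, 4)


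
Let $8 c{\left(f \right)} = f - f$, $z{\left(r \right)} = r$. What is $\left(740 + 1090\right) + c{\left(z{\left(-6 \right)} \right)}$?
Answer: $1830$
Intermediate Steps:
$c{\left(f \right)} = 0$ ($c{\left(f \right)} = \frac{f - f}{8} = \frac{1}{8} \cdot 0 = 0$)
$\left(740 + 1090\right) + c{\left(z{\left(-6 \right)} \right)} = \left(740 + 1090\right) + 0 = 1830 + 0 = 1830$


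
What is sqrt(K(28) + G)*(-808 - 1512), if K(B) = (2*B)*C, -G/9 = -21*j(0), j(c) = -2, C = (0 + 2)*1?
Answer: -2320*I*sqrt(266) ≈ -37838.0*I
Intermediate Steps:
C = 2 (C = 2*1 = 2)
G = -378 (G = -(-189)*(-2) = -9*42 = -378)
K(B) = 4*B (K(B) = (2*B)*2 = 4*B)
sqrt(K(28) + G)*(-808 - 1512) = sqrt(4*28 - 378)*(-808 - 1512) = sqrt(112 - 378)*(-2320) = sqrt(-266)*(-2320) = (I*sqrt(266))*(-2320) = -2320*I*sqrt(266)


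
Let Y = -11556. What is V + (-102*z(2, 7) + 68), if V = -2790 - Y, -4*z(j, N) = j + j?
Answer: 8936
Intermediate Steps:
z(j, N) = -j/2 (z(j, N) = -(j + j)/4 = -j/2)
V = 8766 (V = -2790 - 1*(-11556) = -2790 + 11556 = 8766)
V + (-102*z(2, 7) + 68) = 8766 + (-(-51)*2 + 68) = 8766 + (-102*(-1) + 68) = 8766 + (102 + 68) = 8766 + 170 = 8936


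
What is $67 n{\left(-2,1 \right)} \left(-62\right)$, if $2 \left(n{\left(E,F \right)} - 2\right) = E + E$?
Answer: $0$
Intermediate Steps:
$n{\left(E,F \right)} = 2 + E$ ($n{\left(E,F \right)} = 2 + \frac{E + E}{2} = 2 + \frac{2 E}{2} = 2 + E$)
$67 n{\left(-2,1 \right)} \left(-62\right) = 67 \left(2 - 2\right) \left(-62\right) = 67 \cdot 0 \left(-62\right) = 0 \left(-62\right) = 0$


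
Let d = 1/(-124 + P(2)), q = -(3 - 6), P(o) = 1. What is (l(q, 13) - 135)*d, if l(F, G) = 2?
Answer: 133/123 ≈ 1.0813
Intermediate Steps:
q = 3 (q = -1*(-3) = 3)
d = -1/123 (d = 1/(-124 + 1) = 1/(-123) = -1/123 ≈ -0.0081301)
(l(q, 13) - 135)*d = (2 - 135)*(-1/123) = -133*(-1/123) = 133/123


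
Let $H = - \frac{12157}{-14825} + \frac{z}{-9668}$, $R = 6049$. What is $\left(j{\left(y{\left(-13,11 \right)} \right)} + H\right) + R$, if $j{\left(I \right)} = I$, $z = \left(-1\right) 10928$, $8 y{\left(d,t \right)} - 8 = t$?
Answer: $\frac{1735223245227}{286656200} \approx 6053.3$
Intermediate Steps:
$y{\left(d,t \right)} = 1 + \frac{t}{8}$
$z = -10928$
$H = \frac{69885369}{35832025}$ ($H = - \frac{12157}{-14825} - \frac{10928}{-9668} = \left(-12157\right) \left(- \frac{1}{14825}\right) - - \frac{2732}{2417} = \frac{12157}{14825} + \frac{2732}{2417} = \frac{69885369}{35832025} \approx 1.9504$)
$\left(j{\left(y{\left(-13,11 \right)} \right)} + H\right) + R = \left(\left(1 + \frac{1}{8} \cdot 11\right) + \frac{69885369}{35832025}\right) + 6049 = \left(\left(1 + \frac{11}{8}\right) + \frac{69885369}{35832025}\right) + 6049 = \left(\frac{19}{8} + \frac{69885369}{35832025}\right) + 6049 = \frac{1239891427}{286656200} + 6049 = \frac{1735223245227}{286656200}$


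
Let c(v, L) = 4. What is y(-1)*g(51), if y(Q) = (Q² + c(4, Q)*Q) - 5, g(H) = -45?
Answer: 360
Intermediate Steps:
y(Q) = -5 + Q² + 4*Q (y(Q) = (Q² + 4*Q) - 5 = -5 + Q² + 4*Q)
y(-1)*g(51) = (-5 + (-1)² + 4*(-1))*(-45) = (-5 + 1 - 4)*(-45) = -8*(-45) = 360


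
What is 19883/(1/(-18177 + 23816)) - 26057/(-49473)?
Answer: 5546924511158/49473 ≈ 1.1212e+8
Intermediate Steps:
19883/(1/(-18177 + 23816)) - 26057/(-49473) = 19883/(1/5639) - 26057*(-1/49473) = 19883/(1/5639) + 26057/49473 = 19883*5639 + 26057/49473 = 112120237 + 26057/49473 = 5546924511158/49473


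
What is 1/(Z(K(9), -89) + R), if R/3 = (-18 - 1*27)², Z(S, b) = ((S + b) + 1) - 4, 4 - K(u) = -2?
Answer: 1/5989 ≈ 0.00016697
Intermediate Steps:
K(u) = 6 (K(u) = 4 - 1*(-2) = 4 + 2 = 6)
Z(S, b) = -3 + S + b (Z(S, b) = (1 + S + b) - 4 = -3 + S + b)
R = 6075 (R = 3*(-18 - 1*27)² = 3*(-18 - 27)² = 3*(-45)² = 3*2025 = 6075)
1/(Z(K(9), -89) + R) = 1/((-3 + 6 - 89) + 6075) = 1/(-86 + 6075) = 1/5989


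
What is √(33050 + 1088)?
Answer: 13*√202 ≈ 184.76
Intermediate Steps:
√(33050 + 1088) = √34138 = 13*√202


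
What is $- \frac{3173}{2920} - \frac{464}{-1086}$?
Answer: $- \frac{1045499}{1585560} \approx -0.65939$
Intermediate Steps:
$- \frac{3173}{2920} - \frac{464}{-1086} = \left(-3173\right) \frac{1}{2920} - - \frac{232}{543} = - \frac{3173}{2920} + \frac{232}{543} = - \frac{1045499}{1585560}$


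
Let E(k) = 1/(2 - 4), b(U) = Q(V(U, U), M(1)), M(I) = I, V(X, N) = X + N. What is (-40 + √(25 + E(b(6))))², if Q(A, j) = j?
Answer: 3249/2 - 280*√2 ≈ 1228.5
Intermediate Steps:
V(X, N) = N + X
b(U) = 1
E(k) = -½ (E(k) = 1/(-2) = -½)
(-40 + √(25 + E(b(6))))² = (-40 + √(25 - ½))² = (-40 + √(49/2))² = (-40 + 7*√2/2)²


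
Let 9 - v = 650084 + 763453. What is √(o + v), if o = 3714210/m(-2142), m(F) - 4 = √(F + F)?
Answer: √3*√((-323317 - 1413528*I*√119)/(2 + 3*I*√119)) ≈ 23.8 - 1187.7*I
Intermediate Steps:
v = -1413528 (v = 9 - (650084 + 763453) = 9 - 1*1413537 = 9 - 1413537 = -1413528)
m(F) = 4 + √2*√F (m(F) = 4 + √(F + F) = 4 + √(2*F) = 4 + √2*√F)
o = 3714210/(4 + 6*I*√119) (o = 3714210/(4 + √2*√(-2142)) = 3714210/(4 + √2*(3*I*√238)) = 3714210/(4 + 6*I*√119) ≈ 3455.1 - 56536.0*I)
√(o + v) = √((742842/215 - 1114263*I*√119/215) - 1413528) = √(-303165678/215 - 1114263*I*√119/215)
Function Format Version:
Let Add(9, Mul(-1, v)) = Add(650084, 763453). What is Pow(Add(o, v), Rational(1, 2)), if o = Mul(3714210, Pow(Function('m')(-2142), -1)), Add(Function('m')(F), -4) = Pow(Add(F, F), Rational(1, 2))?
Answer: Mul(Pow(3, Rational(1, 2)), Pow(Mul(Pow(Add(2, Mul(3, I, Pow(119, Rational(1, 2)))), -1), Add(-323317, Mul(-1413528, I, Pow(119, Rational(1, 2))))), Rational(1, 2))) ≈ Add(23.800, Mul(-1187.7, I))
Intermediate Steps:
v = -1413528 (v = Add(9, Mul(-1, Add(650084, 763453))) = Add(9, Mul(-1, 1413537)) = Add(9, -1413537) = -1413528)
Function('m')(F) = Add(4, Mul(Pow(2, Rational(1, 2)), Pow(F, Rational(1, 2)))) (Function('m')(F) = Add(4, Pow(Add(F, F), Rational(1, 2))) = Add(4, Pow(Mul(2, F), Rational(1, 2))) = Add(4, Mul(Pow(2, Rational(1, 2)), Pow(F, Rational(1, 2)))))
o = Mul(3714210, Pow(Add(4, Mul(6, I, Pow(119, Rational(1, 2)))), -1)) (o = Mul(3714210, Pow(Add(4, Mul(Pow(2, Rational(1, 2)), Pow(-2142, Rational(1, 2)))), -1)) = Mul(3714210, Pow(Add(4, Mul(Pow(2, Rational(1, 2)), Mul(3, I, Pow(238, Rational(1, 2))))), -1)) = Mul(3714210, Pow(Add(4, Mul(6, I, Pow(119, Rational(1, 2)))), -1)) ≈ Add(3455.1, Mul(-56536., I)))
Pow(Add(o, v), Rational(1, 2)) = Pow(Add(Add(Rational(742842, 215), Mul(Rational(-1114263, 215), I, Pow(119, Rational(1, 2)))), -1413528), Rational(1, 2)) = Pow(Add(Rational(-303165678, 215), Mul(Rational(-1114263, 215), I, Pow(119, Rational(1, 2)))), Rational(1, 2))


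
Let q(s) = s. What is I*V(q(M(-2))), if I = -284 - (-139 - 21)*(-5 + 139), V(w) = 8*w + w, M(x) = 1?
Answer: 190404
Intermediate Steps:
V(w) = 9*w
I = 21156 (I = -284 - (-160)*134 = -284 - 1*(-21440) = -284 + 21440 = 21156)
I*V(q(M(-2))) = 21156*(9*1) = 21156*9 = 190404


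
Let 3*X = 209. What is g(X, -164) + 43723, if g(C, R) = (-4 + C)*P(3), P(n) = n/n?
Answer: 131366/3 ≈ 43789.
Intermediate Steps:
X = 209/3 (X = (1/3)*209 = 209/3 ≈ 69.667)
P(n) = 1
g(C, R) = -4 + C (g(C, R) = (-4 + C)*1 = -4 + C)
g(X, -164) + 43723 = (-4 + 209/3) + 43723 = 197/3 + 43723 = 131366/3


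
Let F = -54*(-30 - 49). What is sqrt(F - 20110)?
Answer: 2*I*sqrt(3961) ≈ 125.87*I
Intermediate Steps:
F = 4266 (F = -54*(-79) = 4266)
sqrt(F - 20110) = sqrt(4266 - 20110) = sqrt(-15844) = 2*I*sqrt(3961)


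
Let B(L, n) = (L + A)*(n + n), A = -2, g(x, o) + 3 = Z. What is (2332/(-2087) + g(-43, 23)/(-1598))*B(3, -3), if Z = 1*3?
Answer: 13992/2087 ≈ 6.7044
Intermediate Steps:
Z = 3
g(x, o) = 0 (g(x, o) = -3 + 3 = 0)
B(L, n) = 2*n*(-2 + L) (B(L, n) = (L - 2)*(n + n) = (-2 + L)*(2*n) = 2*n*(-2 + L))
(2332/(-2087) + g(-43, 23)/(-1598))*B(3, -3) = (2332/(-2087) + 0/(-1598))*(2*(-3)*(-2 + 3)) = (2332*(-1/2087) + 0*(-1/1598))*(2*(-3)*1) = (-2332/2087 + 0)*(-6) = -2332/2087*(-6) = 13992/2087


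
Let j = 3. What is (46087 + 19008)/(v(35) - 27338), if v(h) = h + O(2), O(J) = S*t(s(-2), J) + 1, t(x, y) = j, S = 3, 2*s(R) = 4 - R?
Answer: -65095/27293 ≈ -2.3850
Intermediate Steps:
s(R) = 2 - R/2 (s(R) = (4 - R)/2 = 2 - R/2)
t(x, y) = 3
O(J) = 10 (O(J) = 3*3 + 1 = 9 + 1 = 10)
v(h) = 10 + h (v(h) = h + 10 = 10 + h)
(46087 + 19008)/(v(35) - 27338) = (46087 + 19008)/((10 + 35) - 27338) = 65095/(45 - 27338) = 65095/(-27293) = 65095*(-1/27293) = -65095/27293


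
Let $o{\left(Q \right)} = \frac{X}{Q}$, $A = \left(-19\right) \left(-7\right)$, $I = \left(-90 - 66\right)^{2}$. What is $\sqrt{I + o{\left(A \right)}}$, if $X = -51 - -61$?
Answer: $\frac{\sqrt{430480834}}{133} \approx 156.0$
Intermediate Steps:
$X = 10$ ($X = -51 + 61 = 10$)
$I = 24336$ ($I = \left(-156\right)^{2} = 24336$)
$A = 133$
$o{\left(Q \right)} = \frac{10}{Q}$
$\sqrt{I + o{\left(A \right)}} = \sqrt{24336 + \frac{10}{133}} = \sqrt{\frac{3236698}{133}} = \frac{\sqrt{430480834}}{133}$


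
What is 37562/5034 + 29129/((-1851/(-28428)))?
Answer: 694770046745/1552989 ≈ 4.4738e+5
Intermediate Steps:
37562/5034 + 29129/((-1851/(-28428))) = 37562*(1/5034) + 29129/((-1851*(-1/28428))) = 18781/2517 + 29129/(617/9476) = 18781/2517 + 29129*(9476/617) = 18781/2517 + 276026404/617 = 694770046745/1552989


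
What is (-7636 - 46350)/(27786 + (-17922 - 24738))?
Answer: 26993/7437 ≈ 3.6296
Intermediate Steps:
(-7636 - 46350)/(27786 + (-17922 - 24738)) = -53986/(27786 - 42660) = -53986/(-14874) = -53986*(-1/14874) = 26993/7437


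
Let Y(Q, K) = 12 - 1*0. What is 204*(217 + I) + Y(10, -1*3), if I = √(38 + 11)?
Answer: 45708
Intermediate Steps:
I = 7 (I = √49 = 7)
Y(Q, K) = 12 (Y(Q, K) = 12 + 0 = 12)
204*(217 + I) + Y(10, -1*3) = 204*(217 + 7) + 12 = 204*224 + 12 = 45696 + 12 = 45708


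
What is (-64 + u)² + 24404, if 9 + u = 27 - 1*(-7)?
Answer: 25925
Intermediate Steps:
u = 25 (u = -9 + (27 - 1*(-7)) = -9 + (27 + 7) = -9 + 34 = 25)
(-64 + u)² + 24404 = (-64 + 25)² + 24404 = (-39)² + 24404 = 1521 + 24404 = 25925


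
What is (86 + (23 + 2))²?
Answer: 12321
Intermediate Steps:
(86 + (23 + 2))² = (86 + 25)² = 111² = 12321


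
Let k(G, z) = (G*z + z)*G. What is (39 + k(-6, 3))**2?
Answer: 16641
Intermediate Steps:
k(G, z) = G*(z + G*z) (k(G, z) = (z + G*z)*G = G*(z + G*z))
(39 + k(-6, 3))**2 = (39 - 6*3*(1 - 6))**2 = (39 - 6*3*(-5))**2 = (39 + 90)**2 = 129**2 = 16641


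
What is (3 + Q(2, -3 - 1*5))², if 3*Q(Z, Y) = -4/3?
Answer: 529/81 ≈ 6.5309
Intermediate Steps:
Q(Z, Y) = -4/9 (Q(Z, Y) = (-4/3)/3 = (-4*⅓)/3 = (⅓)*(-4/3) = -4/9)
(3 + Q(2, -3 - 1*5))² = (3 - 4/9)² = (23/9)² = 529/81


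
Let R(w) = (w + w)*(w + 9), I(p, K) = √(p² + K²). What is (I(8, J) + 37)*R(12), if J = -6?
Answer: 23688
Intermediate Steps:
I(p, K) = √(K² + p²)
R(w) = 2*w*(9 + w) (R(w) = (2*w)*(9 + w) = 2*w*(9 + w))
(I(8, J) + 37)*R(12) = (√((-6)² + 8²) + 37)*(2*12*(9 + 12)) = (√(36 + 64) + 37)*(2*12*21) = (√100 + 37)*504 = (10 + 37)*504 = 47*504 = 23688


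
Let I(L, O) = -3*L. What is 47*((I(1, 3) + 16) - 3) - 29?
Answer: 441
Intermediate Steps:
47*((I(1, 3) + 16) - 3) - 29 = 47*((-3*1 + 16) - 3) - 29 = 47*((-3 + 16) - 3) - 29 = 47*(13 - 3) - 29 = 47*10 - 29 = 470 - 29 = 441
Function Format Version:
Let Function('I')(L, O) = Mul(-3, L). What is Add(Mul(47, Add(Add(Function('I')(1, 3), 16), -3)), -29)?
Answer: 441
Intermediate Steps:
Add(Mul(47, Add(Add(Function('I')(1, 3), 16), -3)), -29) = Add(Mul(47, Add(Add(Mul(-3, 1), 16), -3)), -29) = Add(Mul(47, Add(Add(-3, 16), -3)), -29) = Add(Mul(47, Add(13, -3)), -29) = Add(Mul(47, 10), -29) = Add(470, -29) = 441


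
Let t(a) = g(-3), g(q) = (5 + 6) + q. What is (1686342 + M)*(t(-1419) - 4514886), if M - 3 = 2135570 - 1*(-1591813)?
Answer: -24442321445184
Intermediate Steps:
g(q) = 11 + q
M = 3727386 (M = 3 + (2135570 - 1*(-1591813)) = 3 + (2135570 + 1591813) = 3 + 3727383 = 3727386)
t(a) = 8 (t(a) = 11 - 3 = 8)
(1686342 + M)*(t(-1419) - 4514886) = (1686342 + 3727386)*(8 - 4514886) = 5413728*(-4514878) = -24442321445184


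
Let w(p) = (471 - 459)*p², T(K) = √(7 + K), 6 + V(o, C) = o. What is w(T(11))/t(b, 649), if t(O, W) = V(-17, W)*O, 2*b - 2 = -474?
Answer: 54/1357 ≈ 0.039794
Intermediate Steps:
V(o, C) = -6 + o
b = -236 (b = 1 + (½)*(-474) = 1 - 237 = -236)
t(O, W) = -23*O (t(O, W) = (-6 - 17)*O = -23*O)
w(p) = 12*p²
w(T(11))/t(b, 649) = (12*(√(7 + 11))²)/((-23*(-236))) = (12*(√18)²)/5428 = (12*(3*√2)²)*(1/5428) = (12*18)*(1/5428) = 216*(1/5428) = 54/1357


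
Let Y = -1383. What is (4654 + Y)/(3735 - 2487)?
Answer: 3271/1248 ≈ 2.6210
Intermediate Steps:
(4654 + Y)/(3735 - 2487) = (4654 - 1383)/(3735 - 2487) = 3271/1248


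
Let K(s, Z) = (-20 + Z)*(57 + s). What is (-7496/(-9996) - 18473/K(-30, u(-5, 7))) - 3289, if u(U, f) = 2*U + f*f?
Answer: -1420552636/427329 ≈ -3324.3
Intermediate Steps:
u(U, f) = f² + 2*U (u(U, f) = 2*U + f² = f² + 2*U)
(-7496/(-9996) - 18473/K(-30, u(-5, 7))) - 3289 = (-7496/(-9996) - 18473/(-1140 - 20*(-30) + 57*(7² + 2*(-5)) + (7² + 2*(-5))*(-30))) - 3289 = (-7496*(-1/9996) - 18473/(-1140 + 600 + 57*(49 - 10) + (49 - 10)*(-30))) - 3289 = (1874/2499 - 18473/(-1140 + 600 + 57*39 + 39*(-30))) - 3289 = (1874/2499 - 18473/(-1140 + 600 + 2223 - 1170)) - 3289 = (1874/2499 - 18473/513) - 3289 = -15067555/427329 - 3289 = -1420552636/427329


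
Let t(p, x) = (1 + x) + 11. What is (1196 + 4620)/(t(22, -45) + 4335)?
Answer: 2908/2151 ≈ 1.3519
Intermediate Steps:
t(p, x) = 12 + x
(1196 + 4620)/(t(22, -45) + 4335) = (1196 + 4620)/((12 - 45) + 4335) = 5816/(-33 + 4335) = 5816/4302 = 5816*(1/4302) = 2908/2151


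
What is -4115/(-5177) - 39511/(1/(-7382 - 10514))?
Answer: 3660599011627/5177 ≈ 7.0709e+8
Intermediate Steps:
-4115/(-5177) - 39511/(1/(-7382 - 10514)) = -4115*(-1/5177) - 39511/(1/(-17896)) = 4115/5177 - 39511/(-1/17896) = 4115/5177 - 39511*(-17896) = 4115/5177 + 707088856 = 3660599011627/5177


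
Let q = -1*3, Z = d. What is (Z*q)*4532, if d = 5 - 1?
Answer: -54384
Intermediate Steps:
d = 4
Z = 4
q = -3
(Z*q)*4532 = (4*(-3))*4532 = -12*4532 = -54384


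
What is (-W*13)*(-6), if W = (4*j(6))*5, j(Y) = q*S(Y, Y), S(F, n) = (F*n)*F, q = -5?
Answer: -1684800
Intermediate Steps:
S(F, n) = n*F²
j(Y) = -5*Y³ (j(Y) = -5*Y*Y² = -5*Y³)
W = -21600 (W = (4*(-5*6³))*5 = (4*(-5*216))*5 = (4*(-1080))*5 = -4320*5 = -21600)
(-W*13)*(-6) = (-1*(-21600)*13)*(-6) = (21600*13)*(-6) = 280800*(-6) = -1684800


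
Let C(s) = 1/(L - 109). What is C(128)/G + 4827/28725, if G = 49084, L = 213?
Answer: 8213529799/48877847200 ≈ 0.16804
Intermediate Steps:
C(s) = 1/104 (C(s) = 1/(213 - 109) = 1/104)
C(128)/G + 4827/28725 = (1/104)/49084 + 4827/28725 = (1/104)*(1/49084) + 4827*(1/28725) = 1/5104736 + 1609/9575 = 8213529799/48877847200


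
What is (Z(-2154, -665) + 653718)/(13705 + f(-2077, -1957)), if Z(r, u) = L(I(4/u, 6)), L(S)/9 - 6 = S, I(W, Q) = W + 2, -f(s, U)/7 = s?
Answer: 217385157/9391130 ≈ 23.148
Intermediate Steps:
f(s, U) = -7*s
I(W, Q) = 2 + W
L(S) = 54 + 9*S
Z(r, u) = 72 + 36/u (Z(r, u) = 54 + 9*(2 + 4/u) = 54 + (18 + 36/u) = 72 + 36/u)
(Z(-2154, -665) + 653718)/(13705 + f(-2077, -1957)) = ((72 + 36/(-665)) + 653718)/(13705 - 7*(-2077)) = ((72 + 36*(-1/665)) + 653718)/(13705 + 14539) = ((72 - 36/665) + 653718)/28244 = (47844/665 + 653718)*(1/28244) = (434770314/665)*(1/28244) = 217385157/9391130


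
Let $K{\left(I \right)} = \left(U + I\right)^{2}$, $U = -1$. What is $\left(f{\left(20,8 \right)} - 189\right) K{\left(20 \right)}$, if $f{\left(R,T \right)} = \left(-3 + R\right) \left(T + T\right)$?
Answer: $29963$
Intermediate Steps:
$f{\left(R,T \right)} = 2 T \left(-3 + R\right)$ ($f{\left(R,T \right)} = \left(-3 + R\right) 2 T = 2 T \left(-3 + R\right)$)
$K{\left(I \right)} = \left(-1 + I\right)^{2}$
$\left(f{\left(20,8 \right)} - 189\right) K{\left(20 \right)} = \left(2 \cdot 8 \left(-3 + 20\right) - 189\right) \left(-1 + 20\right)^{2} = \left(2 \cdot 8 \cdot 17 - 189\right) 19^{2} = \left(272 - 189\right) 361 = 83 \cdot 361 = 29963$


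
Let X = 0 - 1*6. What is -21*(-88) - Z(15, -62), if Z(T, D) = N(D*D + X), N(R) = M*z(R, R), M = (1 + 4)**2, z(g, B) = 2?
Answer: 1798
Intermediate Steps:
X = -6 (X = 0 - 6 = -6)
M = 25 (M = 5**2 = 25)
N(R) = 50 (N(R) = 25*2 = 50)
Z(T, D) = 50
-21*(-88) - Z(15, -62) = -21*(-88) - 1*50 = 1848 - 50 = 1798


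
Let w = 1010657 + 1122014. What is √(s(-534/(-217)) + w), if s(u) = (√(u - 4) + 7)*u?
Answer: √(100426155865 + 534*I*√72478)/217 ≈ 1460.4 + 0.0010453*I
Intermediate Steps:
s(u) = u*(7 + √(-4 + u)) (s(u) = (√(-4 + u) + 7)*u = (7 + √(-4 + u))*u = u*(7 + √(-4 + u)))
w = 2132671
√(s(-534/(-217)) + w) = √((-534/(-217))*(7 + √(-4 - 534/(-217))) + 2132671) = √((-534*(-1/217))*(7 + √(-4 - 534*(-1/217))) + 2132671) = √(534*(7 + √(-4 + 534/217))/217 + 2132671) = √(534*(7 + √(-334/217))/217 + 2132671) = √(534*(7 + I*√72478/217)/217 + 2132671) = √((534/31 + 534*I*√72478/47089) + 2132671) = √(66113335/31 + 534*I*√72478/47089)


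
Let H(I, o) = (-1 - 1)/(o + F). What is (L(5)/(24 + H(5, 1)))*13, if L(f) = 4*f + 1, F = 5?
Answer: 819/71 ≈ 11.535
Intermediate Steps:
H(I, o) = -2/(5 + o) (H(I, o) = (-1 - 1)/(o + 5) = -2/(5 + o))
L(f) = 1 + 4*f
(L(5)/(24 + H(5, 1)))*13 = ((1 + 4*5)/(24 - 2/(5 + 1)))*13 = ((1 + 20)/(24 - 2/6))*13 = (21/(24 - 2*⅙))*13 = (21/(24 - ⅓))*13 = (21/(71/3))*13 = (21*(3/71))*13 = (63/71)*13 = 819/71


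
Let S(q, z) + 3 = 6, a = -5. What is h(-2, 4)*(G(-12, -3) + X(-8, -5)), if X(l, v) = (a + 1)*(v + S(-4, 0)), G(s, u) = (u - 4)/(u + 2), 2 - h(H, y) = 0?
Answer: 30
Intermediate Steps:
S(q, z) = 3 (S(q, z) = -3 + 6 = 3)
h(H, y) = 2 (h(H, y) = 2 - 1*0 = 2 + 0 = 2)
G(s, u) = (-4 + u)/(2 + u)
X(l, v) = -12 - 4*v (X(l, v) = (-5 + 1)*(v + 3) = -4*(3 + v) = -12 - 4*v)
h(-2, 4)*(G(-12, -3) + X(-8, -5)) = 2*((-4 - 3)/(2 - 3) + (-12 - 4*(-5))) = 2*(-7/(-1) + (-12 + 20)) = 2*(-1*(-7) + 8) = 2*(7 + 8) = 2*15 = 30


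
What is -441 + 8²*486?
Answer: 30663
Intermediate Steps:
-441 + 8²*486 = -441 + 64*486 = -441 + 31104 = 30663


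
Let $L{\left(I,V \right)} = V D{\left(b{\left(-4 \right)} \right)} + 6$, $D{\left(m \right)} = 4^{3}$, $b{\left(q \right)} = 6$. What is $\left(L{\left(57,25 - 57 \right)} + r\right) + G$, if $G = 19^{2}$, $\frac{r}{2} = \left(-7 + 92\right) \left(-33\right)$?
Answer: $-7291$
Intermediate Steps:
$D{\left(m \right)} = 64$
$L{\left(I,V \right)} = 6 + 64 V$ ($L{\left(I,V \right)} = V 64 + 6 = 64 V + 6 = 6 + 64 V$)
$r = -5610$ ($r = 2 \left(-7 + 92\right) \left(-33\right) = 2 \cdot 85 \left(-33\right) = 2 \left(-2805\right) = -5610$)
$G = 361$
$\left(L{\left(57,25 - 57 \right)} + r\right) + G = \left(\left(6 + 64 \left(25 - 57\right)\right) - 5610\right) + 361 = \left(\left(6 + 64 \left(-32\right)\right) - 5610\right) + 361 = \left(\left(6 - 2048\right) - 5610\right) + 361 = \left(-2042 - 5610\right) + 361 = -7652 + 361 = -7291$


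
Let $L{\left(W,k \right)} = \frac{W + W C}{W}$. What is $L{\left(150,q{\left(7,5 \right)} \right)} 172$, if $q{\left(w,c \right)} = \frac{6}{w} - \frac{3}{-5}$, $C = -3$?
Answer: $-344$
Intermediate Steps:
$q{\left(w,c \right)} = \frac{3}{5} + \frac{6}{w}$ ($q{\left(w,c \right)} = \frac{6}{w} - - \frac{3}{5} = \frac{6}{w} + \frac{3}{5} = \frac{3}{5} + \frac{6}{w}$)
$L{\left(W,k \right)} = -2$ ($L{\left(W,k \right)} = \frac{W + W \left(-3\right)}{W} = \frac{W - 3 W}{W} = \frac{\left(-2\right) W}{W} = -2$)
$L{\left(150,q{\left(7,5 \right)} \right)} 172 = \left(-2\right) 172 = -344$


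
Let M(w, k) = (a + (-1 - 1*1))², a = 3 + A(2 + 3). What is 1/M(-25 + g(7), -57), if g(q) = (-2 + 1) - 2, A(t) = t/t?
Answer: ¼ ≈ 0.25000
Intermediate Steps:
A(t) = 1
g(q) = -3 (g(q) = -1 - 2 = -3)
a = 4 (a = 3 + 1 = 4)
M(w, k) = 4 (M(w, k) = (4 + (-1 - 1*1))² = (4 + (-1 - 1))² = (4 - 2)² = 2² = 4)
1/M(-25 + g(7), -57) = 1/4 = ¼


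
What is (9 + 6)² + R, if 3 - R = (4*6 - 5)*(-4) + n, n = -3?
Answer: 307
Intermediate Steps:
R = 82 (R = 3 - ((4*6 - 5)*(-4) - 3) = 3 - ((24 - 5)*(-4) - 3) = 3 - (19*(-4) - 3) = 3 - (-76 - 3) = 3 - 1*(-79) = 3 + 79 = 82)
(9 + 6)² + R = (9 + 6)² + 82 = 15² + 82 = 225 + 82 = 307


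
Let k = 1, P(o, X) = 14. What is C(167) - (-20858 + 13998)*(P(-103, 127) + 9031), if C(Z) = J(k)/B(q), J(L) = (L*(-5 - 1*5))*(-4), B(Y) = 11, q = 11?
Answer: 682535740/11 ≈ 6.2049e+7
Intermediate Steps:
J(L) = 40*L (J(L) = (L*(-5 - 5))*(-4) = (L*(-10))*(-4) = -10*L*(-4) = 40*L)
C(Z) = 40/11 (C(Z) = (40*1)/11 = 40*(1/11) = 40/11)
C(167) - (-20858 + 13998)*(P(-103, 127) + 9031) = 40/11 - (-20858 + 13998)*(14 + 9031) = 40/11 - (-6860)*9045 = 40/11 - 1*(-62048700) = 40/11 + 62048700 = 682535740/11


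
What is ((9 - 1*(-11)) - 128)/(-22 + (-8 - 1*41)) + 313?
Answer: 22331/71 ≈ 314.52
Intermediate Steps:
((9 - 1*(-11)) - 128)/(-22 + (-8 - 1*41)) + 313 = ((9 + 11) - 128)/(-22 + (-8 - 41)) + 313 = (20 - 128)/(-22 - 49) + 313 = -108/(-71) + 313 = -108*(-1/71) + 313 = 108/71 + 313 = 22331/71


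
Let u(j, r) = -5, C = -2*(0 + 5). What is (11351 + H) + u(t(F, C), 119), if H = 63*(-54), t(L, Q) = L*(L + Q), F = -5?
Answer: 7944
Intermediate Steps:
C = -10 (C = -2*5 = -10)
H = -3402
(11351 + H) + u(t(F, C), 119) = (11351 - 3402) - 5 = 7949 - 5 = 7944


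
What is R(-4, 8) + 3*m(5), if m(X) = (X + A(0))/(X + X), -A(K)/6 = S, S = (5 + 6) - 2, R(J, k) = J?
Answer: -187/10 ≈ -18.700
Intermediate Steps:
S = 9 (S = 11 - 2 = 9)
A(K) = -54 (A(K) = -6*9 = -54)
m(X) = (-54 + X)/(2*X) (m(X) = (X - 54)/(X + X) = (-54 + X)/((2*X)) = (-54 + X)*(1/(2*X)) = (-54 + X)/(2*X))
R(-4, 8) + 3*m(5) = -4 + 3*((½)*(-54 + 5)/5) = -4 + 3*((½)*(⅕)*(-49)) = -4 + 3*(-49/10) = -4 - 147/10 = -187/10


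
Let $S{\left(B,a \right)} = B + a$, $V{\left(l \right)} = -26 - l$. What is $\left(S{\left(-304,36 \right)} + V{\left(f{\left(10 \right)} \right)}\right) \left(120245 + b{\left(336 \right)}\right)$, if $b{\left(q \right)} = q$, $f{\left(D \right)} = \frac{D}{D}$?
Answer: $-35571395$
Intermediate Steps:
$f{\left(D \right)} = 1$
$\left(S{\left(-304,36 \right)} + V{\left(f{\left(10 \right)} \right)}\right) \left(120245 + b{\left(336 \right)}\right) = \left(\left(-304 + 36\right) - 27\right) \left(120245 + 336\right) = \left(-268 - 27\right) 120581 = \left(-295\right) 120581 = -35571395$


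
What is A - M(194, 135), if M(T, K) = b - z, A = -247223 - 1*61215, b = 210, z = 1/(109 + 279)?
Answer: -119755423/388 ≈ -3.0865e+5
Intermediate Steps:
z = 1/388 ≈ 0.0025773
A = -308438 (A = -247223 - 61215 = -308438)
M(T, K) = 81479/388 (M(T, K) = 210 - 1*1/388 = 210 - 1/388 = 81479/388)
A - M(194, 135) = -308438 - 1*81479/388 = -308438 - 81479/388 = -119755423/388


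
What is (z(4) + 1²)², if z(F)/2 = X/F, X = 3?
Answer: 25/4 ≈ 6.2500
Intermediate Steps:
z(F) = 6/F (z(F) = 2*(3/F) = 6/F)
(z(4) + 1²)² = (6/4 + 1²)² = (6*(¼) + 1)² = (3/2 + 1)² = (5/2)² = 25/4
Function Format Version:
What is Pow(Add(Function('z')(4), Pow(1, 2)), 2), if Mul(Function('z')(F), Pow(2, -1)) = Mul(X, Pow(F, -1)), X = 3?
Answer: Rational(25, 4) ≈ 6.2500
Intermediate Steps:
Function('z')(F) = Mul(6, Pow(F, -1)) (Function('z')(F) = Mul(2, Mul(3, Pow(F, -1))) = Mul(6, Pow(F, -1)))
Pow(Add(Function('z')(4), Pow(1, 2)), 2) = Pow(Add(Mul(6, Pow(4, -1)), Pow(1, 2)), 2) = Pow(Add(Mul(6, Rational(1, 4)), 1), 2) = Pow(Add(Rational(3, 2), 1), 2) = Pow(Rational(5, 2), 2) = Rational(25, 4)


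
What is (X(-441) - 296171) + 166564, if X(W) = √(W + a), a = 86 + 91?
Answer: -129607 + 2*I*√66 ≈ -1.2961e+5 + 16.248*I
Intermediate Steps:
a = 177
X(W) = √(177 + W) (X(W) = √(W + 177) = √(177 + W))
(X(-441) - 296171) + 166564 = (√(177 - 441) - 296171) + 166564 = (√(-264) - 296171) + 166564 = (2*I*√66 - 296171) + 166564 = (-296171 + 2*I*√66) + 166564 = -129607 + 2*I*√66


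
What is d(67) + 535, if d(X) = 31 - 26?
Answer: 540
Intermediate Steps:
d(X) = 5
d(67) + 535 = 5 + 535 = 540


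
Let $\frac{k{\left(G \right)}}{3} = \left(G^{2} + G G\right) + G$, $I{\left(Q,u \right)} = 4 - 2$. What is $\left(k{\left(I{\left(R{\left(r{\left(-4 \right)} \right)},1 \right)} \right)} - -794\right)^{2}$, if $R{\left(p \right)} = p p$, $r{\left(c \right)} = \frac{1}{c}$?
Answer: $678976$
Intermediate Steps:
$R{\left(p \right)} = p^{2}$
$I{\left(Q,u \right)} = 2$
$k{\left(G \right)} = 3 G + 6 G^{2}$ ($k{\left(G \right)} = 3 \left(\left(G^{2} + G G\right) + G\right) = 3 \left(\left(G^{2} + G^{2}\right) + G\right) = 3 \left(2 G^{2} + G\right) = 3 \left(G + 2 G^{2}\right) = 3 G + 6 G^{2}$)
$\left(k{\left(I{\left(R{\left(r{\left(-4 \right)} \right)},1 \right)} \right)} - -794\right)^{2} = \left(3 \cdot 2 \left(1 + 2 \cdot 2\right) - -794\right)^{2} = \left(3 \cdot 2 \left(1 + 4\right) + 794\right)^{2} = \left(3 \cdot 2 \cdot 5 + 794\right)^{2} = \left(30 + 794\right)^{2} = 824^{2} = 678976$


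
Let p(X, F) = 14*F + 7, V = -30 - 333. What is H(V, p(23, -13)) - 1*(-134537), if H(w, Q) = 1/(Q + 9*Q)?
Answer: 235439749/1750 ≈ 1.3454e+5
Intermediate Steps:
V = -363
p(X, F) = 7 + 14*F
H(w, Q) = 1/(10*Q)
H(V, p(23, -13)) - 1*(-134537) = 1/(10*(7 + 14*(-13))) - 1*(-134537) = 1/(10*(7 - 182)) + 134537 = (⅒)/(-175) + 134537 = (⅒)*(-1/175) + 134537 = -1/1750 + 134537 = 235439749/1750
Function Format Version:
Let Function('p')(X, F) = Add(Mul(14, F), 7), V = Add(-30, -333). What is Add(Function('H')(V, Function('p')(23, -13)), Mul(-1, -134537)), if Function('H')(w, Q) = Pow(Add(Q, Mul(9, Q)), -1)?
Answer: Rational(235439749, 1750) ≈ 1.3454e+5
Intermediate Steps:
V = -363
Function('p')(X, F) = Add(7, Mul(14, F))
Function('H')(w, Q) = Mul(Rational(1, 10), Pow(Q, -1)) (Function('H')(w, Q) = Pow(Mul(10, Q), -1) = Mul(Rational(1, 10), Pow(Q, -1)))
Add(Function('H')(V, Function('p')(23, -13)), Mul(-1, -134537)) = Add(Mul(Rational(1, 10), Pow(Add(7, Mul(14, -13)), -1)), Mul(-1, -134537)) = Add(Mul(Rational(1, 10), Pow(Add(7, -182), -1)), 134537) = Add(Mul(Rational(1, 10), Pow(-175, -1)), 134537) = Add(Mul(Rational(1, 10), Rational(-1, 175)), 134537) = Add(Rational(-1, 1750), 134537) = Rational(235439749, 1750)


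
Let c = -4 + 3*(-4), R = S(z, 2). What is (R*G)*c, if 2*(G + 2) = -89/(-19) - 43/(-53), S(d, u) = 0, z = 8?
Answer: 0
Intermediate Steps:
R = 0
c = -16 (c = -4 - 12 = -16)
G = 753/1007 (G = -2 + (-89/(-19) - 43/(-53))/2 = -2 + (-89*(-1/19) - 43*(-1/53))/2 = -2 + (89/19 + 43/53)/2 = -2 + (½)*(5534/1007) = -2 + 2767/1007 = 753/1007 ≈ 0.74777)
(R*G)*c = (0*(753/1007))*(-16) = 0*(-16) = 0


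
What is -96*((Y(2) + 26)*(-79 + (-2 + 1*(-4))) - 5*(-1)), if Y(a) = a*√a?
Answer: 211680 + 16320*√2 ≈ 2.3476e+5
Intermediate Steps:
Y(a) = a^(3/2)
-96*((Y(2) + 26)*(-79 + (-2 + 1*(-4))) - 5*(-1)) = -96*((2^(3/2) + 26)*(-79 + (-2 + 1*(-4))) - 5*(-1)) = -96*((2*√2 + 26)*(-79 + (-2 - 4)) + 5) = -96*((26 + 2*√2)*(-79 - 6) + 5) = -96*((26 + 2*√2)*(-85) + 5) = -96*((-2210 - 170*√2) + 5) = -96*(-2205 - 170*√2) = 211680 + 16320*√2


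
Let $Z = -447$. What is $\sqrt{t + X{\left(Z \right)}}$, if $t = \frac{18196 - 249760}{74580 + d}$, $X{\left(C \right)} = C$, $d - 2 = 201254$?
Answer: $\frac{6 i \sqrt{59156409191}}{68959} \approx 21.162 i$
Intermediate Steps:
$d = 201256$ ($d = 2 + 201254 = 201256$)
$t = - \frac{57891}{68959}$ ($t = \frac{18196 - 249760}{74580 + 201256} = - \frac{231564}{275836} = \left(-231564\right) \frac{1}{275836} = - \frac{57891}{68959} \approx -0.8395$)
$\sqrt{t + X{\left(Z \right)}} = \sqrt{- \frac{57891}{68959} - 447} = \sqrt{- \frac{30882564}{68959}} = \frac{6 i \sqrt{59156409191}}{68959}$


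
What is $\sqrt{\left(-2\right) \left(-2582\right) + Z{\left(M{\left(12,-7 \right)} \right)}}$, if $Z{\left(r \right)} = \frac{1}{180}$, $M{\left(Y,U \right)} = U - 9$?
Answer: $\frac{\sqrt{4647605}}{30} \approx 71.861$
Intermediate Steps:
$M{\left(Y,U \right)} = -9 + U$
$Z{\left(r \right)} = \frac{1}{180}$
$\sqrt{\left(-2\right) \left(-2582\right) + Z{\left(M{\left(12,-7 \right)} \right)}} = \sqrt{\left(-2\right) \left(-2582\right) + \frac{1}{180}} = \sqrt{5164 + \frac{1}{180}} = \sqrt{\frac{929521}{180}} = \frac{\sqrt{4647605}}{30}$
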